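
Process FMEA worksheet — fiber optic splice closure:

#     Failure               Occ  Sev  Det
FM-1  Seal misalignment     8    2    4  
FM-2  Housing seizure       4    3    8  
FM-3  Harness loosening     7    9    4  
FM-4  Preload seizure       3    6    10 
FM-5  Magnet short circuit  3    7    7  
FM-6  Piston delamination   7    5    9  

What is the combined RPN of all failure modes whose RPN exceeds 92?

RPN = Severity × Occurrence × Detection:
  FM-1: 2 × 8 × 4 = 64
  FM-2: 3 × 4 × 8 = 96
  FM-3: 9 × 7 × 4 = 252
  FM-4: 6 × 3 × 10 = 180
  FM-5: 7 × 3 × 7 = 147
  FM-6: 5 × 7 × 9 = 315
RPN > 92: FM-2 (96), FM-3 (252), FM-4 (180), FM-5 (147), FM-6 (315).
Sum: 96 + 252 + 180 + 147 + 315 = 990.

990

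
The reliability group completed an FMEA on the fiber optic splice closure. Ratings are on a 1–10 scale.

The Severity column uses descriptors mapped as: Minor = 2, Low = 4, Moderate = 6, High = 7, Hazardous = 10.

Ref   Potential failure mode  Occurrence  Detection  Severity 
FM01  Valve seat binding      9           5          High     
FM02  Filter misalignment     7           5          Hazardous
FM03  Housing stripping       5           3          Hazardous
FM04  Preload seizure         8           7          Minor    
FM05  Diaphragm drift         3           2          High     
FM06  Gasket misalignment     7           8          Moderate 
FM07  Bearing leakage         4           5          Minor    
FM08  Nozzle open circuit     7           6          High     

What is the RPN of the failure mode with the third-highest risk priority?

RPN = Severity × Occurrence × Detection:
  FM01: 7 × 9 × 5 = 315
  FM02: 10 × 7 × 5 = 350
  FM03: 10 × 5 × 3 = 150
  FM04: 2 × 8 × 7 = 112
  FM05: 7 × 3 × 2 = 42
  FM06: 6 × 7 × 8 = 336
  FM07: 2 × 4 × 5 = 40
  FM08: 7 × 7 × 6 = 294
Sorted descending: 350, 336, 315, 294, 150, 112, 42, 40.
The third-highest RPN is 315 (FM01).

315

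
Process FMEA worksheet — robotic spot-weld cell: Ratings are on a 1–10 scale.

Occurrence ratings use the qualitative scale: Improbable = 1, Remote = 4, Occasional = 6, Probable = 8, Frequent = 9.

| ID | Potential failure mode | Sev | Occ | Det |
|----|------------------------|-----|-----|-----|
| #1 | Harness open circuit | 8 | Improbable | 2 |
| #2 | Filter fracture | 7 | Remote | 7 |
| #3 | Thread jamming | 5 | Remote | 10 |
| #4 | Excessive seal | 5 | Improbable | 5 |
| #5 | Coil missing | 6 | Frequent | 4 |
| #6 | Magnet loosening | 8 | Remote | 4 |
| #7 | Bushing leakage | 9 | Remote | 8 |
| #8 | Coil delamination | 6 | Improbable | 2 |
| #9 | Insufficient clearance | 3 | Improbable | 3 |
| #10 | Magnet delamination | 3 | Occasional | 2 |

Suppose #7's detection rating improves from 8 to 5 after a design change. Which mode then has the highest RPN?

RPN = Severity × Occurrence × Detection:
  #1: 8 × 1 × 2 = 16
  #2: 7 × 4 × 7 = 196
  #3: 5 × 4 × 10 = 200
  #4: 5 × 1 × 5 = 25
  #5: 6 × 9 × 4 = 216
  #6: 8 × 4 × 4 = 128
  #7: 9 × 4 × 8 = 288
  #8: 6 × 1 × 2 = 12
  #9: 3 × 1 × 3 = 9
  #10: 3 × 6 × 2 = 36
After action: #7 → 9 × 4 × 5 = 180.
Revised RPNs: #5=216, #3=200, #2=196, #7=180, #6=128, #10=36, #4=25, #1=16, #8=12, #9=9.
Highest is now #5 (216).

#5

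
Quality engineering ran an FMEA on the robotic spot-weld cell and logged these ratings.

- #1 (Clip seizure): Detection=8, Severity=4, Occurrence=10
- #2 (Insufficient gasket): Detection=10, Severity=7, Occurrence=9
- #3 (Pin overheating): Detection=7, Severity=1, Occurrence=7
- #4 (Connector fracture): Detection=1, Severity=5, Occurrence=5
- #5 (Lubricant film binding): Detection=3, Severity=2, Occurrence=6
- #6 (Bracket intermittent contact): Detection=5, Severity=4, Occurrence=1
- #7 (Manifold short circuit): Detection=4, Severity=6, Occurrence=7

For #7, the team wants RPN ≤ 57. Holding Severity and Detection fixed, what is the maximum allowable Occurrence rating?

#7: S=6, O=7, D=4 → current RPN = 168.
Fixed product = 24. Need 24 × O ≤ 57, so O ≤ 57/24 = 2.38.
Maximum integer Occurrence rating = 2 (gives RPN 48; O=3 would give 72 > 57).

2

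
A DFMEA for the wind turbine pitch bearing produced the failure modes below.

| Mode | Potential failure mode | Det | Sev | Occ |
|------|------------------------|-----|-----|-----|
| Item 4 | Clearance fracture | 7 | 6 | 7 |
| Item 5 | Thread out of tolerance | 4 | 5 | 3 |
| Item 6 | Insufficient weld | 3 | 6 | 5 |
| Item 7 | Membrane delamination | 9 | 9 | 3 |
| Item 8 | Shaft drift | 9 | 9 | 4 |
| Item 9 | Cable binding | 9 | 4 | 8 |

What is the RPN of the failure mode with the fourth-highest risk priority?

243

RPN = Severity × Occurrence × Detection:
  Item 4: 6 × 7 × 7 = 294
  Item 5: 5 × 3 × 4 = 60
  Item 6: 6 × 5 × 3 = 90
  Item 7: 9 × 3 × 9 = 243
  Item 8: 9 × 4 × 9 = 324
  Item 9: 4 × 8 × 9 = 288
Sorted descending: 324, 294, 288, 243, 90, 60.
The fourth-highest RPN is 243 (Item 7).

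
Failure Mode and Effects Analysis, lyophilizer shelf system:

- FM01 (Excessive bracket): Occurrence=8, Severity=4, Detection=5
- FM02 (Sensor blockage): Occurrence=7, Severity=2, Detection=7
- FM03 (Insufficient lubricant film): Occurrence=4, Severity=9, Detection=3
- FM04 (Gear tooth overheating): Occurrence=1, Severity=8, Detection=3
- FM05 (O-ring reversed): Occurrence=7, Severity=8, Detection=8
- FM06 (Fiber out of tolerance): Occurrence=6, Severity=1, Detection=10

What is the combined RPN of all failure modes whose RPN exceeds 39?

874

RPN = Severity × Occurrence × Detection:
  FM01: 4 × 8 × 5 = 160
  FM02: 2 × 7 × 7 = 98
  FM03: 9 × 4 × 3 = 108
  FM04: 8 × 1 × 3 = 24
  FM05: 8 × 7 × 8 = 448
  FM06: 1 × 6 × 10 = 60
RPN > 39: FM01 (160), FM02 (98), FM03 (108), FM05 (448), FM06 (60).
Sum: 160 + 98 + 108 + 448 + 60 = 874.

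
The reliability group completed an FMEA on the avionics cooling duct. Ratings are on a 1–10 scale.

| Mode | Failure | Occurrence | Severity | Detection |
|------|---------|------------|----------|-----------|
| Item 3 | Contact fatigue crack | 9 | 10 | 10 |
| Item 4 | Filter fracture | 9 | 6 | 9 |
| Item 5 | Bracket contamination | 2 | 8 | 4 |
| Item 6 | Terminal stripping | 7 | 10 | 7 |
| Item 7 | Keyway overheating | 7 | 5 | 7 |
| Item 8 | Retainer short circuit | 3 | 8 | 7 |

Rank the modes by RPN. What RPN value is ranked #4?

RPN = Severity × Occurrence × Detection:
  Item 3: 10 × 9 × 10 = 900
  Item 4: 6 × 9 × 9 = 486
  Item 5: 8 × 2 × 4 = 64
  Item 6: 10 × 7 × 7 = 490
  Item 7: 5 × 7 × 7 = 245
  Item 8: 8 × 3 × 7 = 168
Sorted descending: 900, 490, 486, 245, 168, 64.
The fourth-highest RPN is 245 (Item 7).

245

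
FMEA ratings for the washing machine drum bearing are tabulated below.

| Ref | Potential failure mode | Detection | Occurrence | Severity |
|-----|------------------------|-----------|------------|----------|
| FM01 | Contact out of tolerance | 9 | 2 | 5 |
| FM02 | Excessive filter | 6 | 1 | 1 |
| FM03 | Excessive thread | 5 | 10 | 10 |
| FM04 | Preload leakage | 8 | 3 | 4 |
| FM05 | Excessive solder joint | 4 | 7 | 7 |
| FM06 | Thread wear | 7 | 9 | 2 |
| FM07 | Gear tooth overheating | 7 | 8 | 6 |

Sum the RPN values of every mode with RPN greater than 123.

RPN = Severity × Occurrence × Detection:
  FM01: 5 × 2 × 9 = 90
  FM02: 1 × 1 × 6 = 6
  FM03: 10 × 10 × 5 = 500
  FM04: 4 × 3 × 8 = 96
  FM05: 7 × 7 × 4 = 196
  FM06: 2 × 9 × 7 = 126
  FM07: 6 × 8 × 7 = 336
RPN > 123: FM03 (500), FM05 (196), FM06 (126), FM07 (336).
Sum: 500 + 196 + 126 + 336 = 1158.

1158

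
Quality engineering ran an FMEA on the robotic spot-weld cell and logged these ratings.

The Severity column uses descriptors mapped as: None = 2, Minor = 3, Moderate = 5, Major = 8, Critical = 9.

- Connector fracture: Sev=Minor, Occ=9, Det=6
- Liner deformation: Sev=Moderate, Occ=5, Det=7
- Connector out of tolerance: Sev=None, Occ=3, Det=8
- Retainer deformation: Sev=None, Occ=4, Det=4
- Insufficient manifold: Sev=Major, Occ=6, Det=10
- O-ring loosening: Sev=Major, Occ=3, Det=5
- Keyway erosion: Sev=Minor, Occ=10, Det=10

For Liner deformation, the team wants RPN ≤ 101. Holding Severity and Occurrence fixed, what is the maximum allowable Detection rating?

Liner deformation: S=5, O=5, D=7 → current RPN = 175.
Fixed product = 25. Need 25 × D ≤ 101, so D ≤ 101/25 = 4.04.
Maximum integer Detection rating = 4 (gives RPN 100; D=5 would give 125 > 101).

4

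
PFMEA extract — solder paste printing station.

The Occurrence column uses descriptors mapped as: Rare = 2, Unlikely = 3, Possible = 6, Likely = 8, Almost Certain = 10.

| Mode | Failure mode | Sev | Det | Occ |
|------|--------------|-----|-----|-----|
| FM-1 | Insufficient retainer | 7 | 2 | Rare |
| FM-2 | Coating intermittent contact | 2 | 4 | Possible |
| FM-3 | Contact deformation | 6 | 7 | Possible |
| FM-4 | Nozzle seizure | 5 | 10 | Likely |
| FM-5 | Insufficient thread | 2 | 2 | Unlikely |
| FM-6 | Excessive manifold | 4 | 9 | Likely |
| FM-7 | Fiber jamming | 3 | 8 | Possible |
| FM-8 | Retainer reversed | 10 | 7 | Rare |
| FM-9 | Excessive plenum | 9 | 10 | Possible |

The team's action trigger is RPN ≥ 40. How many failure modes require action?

7

RPN = Severity × Occurrence × Detection:
  FM-1: 7 × 2 × 2 = 28
  FM-2: 2 × 6 × 4 = 48
  FM-3: 6 × 6 × 7 = 252
  FM-4: 5 × 8 × 10 = 400
  FM-5: 2 × 3 × 2 = 12
  FM-6: 4 × 8 × 9 = 288
  FM-7: 3 × 6 × 8 = 144
  FM-8: 10 × 2 × 7 = 140
  FM-9: 9 × 6 × 10 = 540
Modes with RPN ≥ 40: FM-2 (48), FM-3 (252), FM-4 (400), FM-6 (288), FM-7 (144), FM-8 (140), FM-9 (540) → 7.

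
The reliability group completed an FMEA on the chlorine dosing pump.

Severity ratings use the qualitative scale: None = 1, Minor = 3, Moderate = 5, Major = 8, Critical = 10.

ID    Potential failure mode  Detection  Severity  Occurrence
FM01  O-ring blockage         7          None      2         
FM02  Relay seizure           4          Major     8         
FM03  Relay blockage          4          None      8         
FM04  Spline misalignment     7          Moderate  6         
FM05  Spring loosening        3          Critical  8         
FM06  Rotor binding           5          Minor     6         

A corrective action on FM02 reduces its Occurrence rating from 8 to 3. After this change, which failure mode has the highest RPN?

RPN = Severity × Occurrence × Detection:
  FM01: 1 × 2 × 7 = 14
  FM02: 8 × 8 × 4 = 256
  FM03: 1 × 8 × 4 = 32
  FM04: 5 × 6 × 7 = 210
  FM05: 10 × 8 × 3 = 240
  FM06: 3 × 6 × 5 = 90
After action: FM02 → 8 × 3 × 4 = 96.
Revised RPNs: FM05=240, FM04=210, FM02=96, FM06=90, FM03=32, FM01=14.
Highest is now FM05 (240).

FM05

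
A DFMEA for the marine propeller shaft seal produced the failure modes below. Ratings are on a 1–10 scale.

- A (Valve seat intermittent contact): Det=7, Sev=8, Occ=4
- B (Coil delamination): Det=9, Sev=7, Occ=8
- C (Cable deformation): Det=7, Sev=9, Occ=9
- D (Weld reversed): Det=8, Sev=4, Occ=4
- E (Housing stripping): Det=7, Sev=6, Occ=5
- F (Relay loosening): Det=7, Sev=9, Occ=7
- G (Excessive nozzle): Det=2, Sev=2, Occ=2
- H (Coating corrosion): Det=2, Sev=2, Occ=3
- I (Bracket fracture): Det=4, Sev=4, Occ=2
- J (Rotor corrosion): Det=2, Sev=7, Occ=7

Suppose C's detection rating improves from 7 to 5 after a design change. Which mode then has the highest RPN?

RPN = Severity × Occurrence × Detection:
  A: 8 × 4 × 7 = 224
  B: 7 × 8 × 9 = 504
  C: 9 × 9 × 7 = 567
  D: 4 × 4 × 8 = 128
  E: 6 × 5 × 7 = 210
  F: 9 × 7 × 7 = 441
  G: 2 × 2 × 2 = 8
  H: 2 × 3 × 2 = 12
  I: 4 × 2 × 4 = 32
  J: 7 × 7 × 2 = 98
After action: C → 9 × 9 × 5 = 405.
Revised RPNs: B=504, F=441, C=405, A=224, E=210, D=128, J=98, I=32, H=12, G=8.
Highest is now B (504).

B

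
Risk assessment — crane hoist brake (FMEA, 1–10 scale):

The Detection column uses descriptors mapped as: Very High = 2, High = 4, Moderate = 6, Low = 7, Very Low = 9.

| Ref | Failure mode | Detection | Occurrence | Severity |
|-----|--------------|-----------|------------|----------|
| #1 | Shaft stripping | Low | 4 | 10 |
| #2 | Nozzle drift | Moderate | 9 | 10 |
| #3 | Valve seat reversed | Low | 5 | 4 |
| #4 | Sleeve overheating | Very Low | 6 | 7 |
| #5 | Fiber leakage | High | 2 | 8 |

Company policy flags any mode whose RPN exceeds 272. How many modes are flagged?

3

RPN = Severity × Occurrence × Detection:
  #1: 10 × 4 × 7 = 280
  #2: 10 × 9 × 6 = 540
  #3: 4 × 5 × 7 = 140
  #4: 7 × 6 × 9 = 378
  #5: 8 × 2 × 4 = 64
Modes with RPN > 272: #1 (280), #2 (540), #4 (378) → 3.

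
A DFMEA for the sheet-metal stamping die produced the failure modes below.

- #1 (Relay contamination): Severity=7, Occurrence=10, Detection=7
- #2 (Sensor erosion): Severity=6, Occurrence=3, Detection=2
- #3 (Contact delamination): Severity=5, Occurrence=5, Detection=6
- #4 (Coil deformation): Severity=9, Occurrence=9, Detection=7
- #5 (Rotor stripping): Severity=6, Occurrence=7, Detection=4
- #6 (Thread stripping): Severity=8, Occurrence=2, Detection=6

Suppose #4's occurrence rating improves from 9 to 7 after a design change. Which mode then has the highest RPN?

#1

RPN = Severity × Occurrence × Detection:
  #1: 7 × 10 × 7 = 490
  #2: 6 × 3 × 2 = 36
  #3: 5 × 5 × 6 = 150
  #4: 9 × 9 × 7 = 567
  #5: 6 × 7 × 4 = 168
  #6: 8 × 2 × 6 = 96
After action: #4 → 9 × 7 × 7 = 441.
Revised RPNs: #1=490, #4=441, #5=168, #3=150, #6=96, #2=36.
Highest is now #1 (490).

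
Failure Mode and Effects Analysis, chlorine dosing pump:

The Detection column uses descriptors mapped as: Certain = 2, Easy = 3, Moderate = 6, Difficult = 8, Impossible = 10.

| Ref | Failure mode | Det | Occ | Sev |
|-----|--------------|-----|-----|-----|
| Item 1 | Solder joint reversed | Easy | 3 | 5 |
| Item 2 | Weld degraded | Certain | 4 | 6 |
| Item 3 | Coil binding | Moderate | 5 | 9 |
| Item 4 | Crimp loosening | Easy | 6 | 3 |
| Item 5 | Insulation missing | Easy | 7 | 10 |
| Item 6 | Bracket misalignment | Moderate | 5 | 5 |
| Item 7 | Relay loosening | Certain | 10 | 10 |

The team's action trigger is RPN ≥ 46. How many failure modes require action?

RPN = Severity × Occurrence × Detection:
  Item 1: 5 × 3 × 3 = 45
  Item 2: 6 × 4 × 2 = 48
  Item 3: 9 × 5 × 6 = 270
  Item 4: 3 × 6 × 3 = 54
  Item 5: 10 × 7 × 3 = 210
  Item 6: 5 × 5 × 6 = 150
  Item 7: 10 × 10 × 2 = 200
Modes with RPN ≥ 46: Item 2 (48), Item 3 (270), Item 4 (54), Item 5 (210), Item 6 (150), Item 7 (200) → 6.

6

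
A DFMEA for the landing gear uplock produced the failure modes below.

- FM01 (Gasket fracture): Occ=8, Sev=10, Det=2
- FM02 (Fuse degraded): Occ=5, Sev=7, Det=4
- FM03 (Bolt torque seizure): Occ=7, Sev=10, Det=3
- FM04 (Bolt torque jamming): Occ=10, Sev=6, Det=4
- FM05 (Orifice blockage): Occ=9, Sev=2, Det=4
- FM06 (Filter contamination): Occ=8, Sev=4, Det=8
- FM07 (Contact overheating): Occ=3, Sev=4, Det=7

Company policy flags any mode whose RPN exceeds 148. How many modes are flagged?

4

RPN = Severity × Occurrence × Detection:
  FM01: 10 × 8 × 2 = 160
  FM02: 7 × 5 × 4 = 140
  FM03: 10 × 7 × 3 = 210
  FM04: 6 × 10 × 4 = 240
  FM05: 2 × 9 × 4 = 72
  FM06: 4 × 8 × 8 = 256
  FM07: 4 × 3 × 7 = 84
Modes with RPN > 148: FM01 (160), FM03 (210), FM04 (240), FM06 (256) → 4.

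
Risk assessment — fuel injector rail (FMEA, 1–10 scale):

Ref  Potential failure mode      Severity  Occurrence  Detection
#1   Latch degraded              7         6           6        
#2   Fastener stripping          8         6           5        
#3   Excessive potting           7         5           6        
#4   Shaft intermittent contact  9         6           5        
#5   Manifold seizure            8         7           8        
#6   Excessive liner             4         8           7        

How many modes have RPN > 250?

RPN = Severity × Occurrence × Detection:
  #1: 7 × 6 × 6 = 252
  #2: 8 × 6 × 5 = 240
  #3: 7 × 5 × 6 = 210
  #4: 9 × 6 × 5 = 270
  #5: 8 × 7 × 8 = 448
  #6: 4 × 8 × 7 = 224
Modes with RPN > 250: #1 (252), #4 (270), #5 (448) → 3.

3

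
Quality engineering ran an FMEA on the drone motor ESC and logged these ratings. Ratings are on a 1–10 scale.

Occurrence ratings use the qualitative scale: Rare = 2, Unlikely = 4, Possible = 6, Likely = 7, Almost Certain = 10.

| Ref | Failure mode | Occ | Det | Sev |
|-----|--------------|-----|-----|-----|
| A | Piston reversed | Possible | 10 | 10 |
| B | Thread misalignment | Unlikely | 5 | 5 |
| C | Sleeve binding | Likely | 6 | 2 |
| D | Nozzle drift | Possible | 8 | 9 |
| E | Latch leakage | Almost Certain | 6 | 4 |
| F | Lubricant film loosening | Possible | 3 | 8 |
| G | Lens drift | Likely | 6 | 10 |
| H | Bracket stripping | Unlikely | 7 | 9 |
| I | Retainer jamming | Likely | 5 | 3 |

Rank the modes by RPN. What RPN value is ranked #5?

RPN = Severity × Occurrence × Detection:
  A: 10 × 6 × 10 = 600
  B: 5 × 4 × 5 = 100
  C: 2 × 7 × 6 = 84
  D: 9 × 6 × 8 = 432
  E: 4 × 10 × 6 = 240
  F: 8 × 6 × 3 = 144
  G: 10 × 7 × 6 = 420
  H: 9 × 4 × 7 = 252
  I: 3 × 7 × 5 = 105
Sorted descending: 600, 432, 420, 252, 240, 144, 105, 100, 84.
The fifth-highest RPN is 240 (E).

240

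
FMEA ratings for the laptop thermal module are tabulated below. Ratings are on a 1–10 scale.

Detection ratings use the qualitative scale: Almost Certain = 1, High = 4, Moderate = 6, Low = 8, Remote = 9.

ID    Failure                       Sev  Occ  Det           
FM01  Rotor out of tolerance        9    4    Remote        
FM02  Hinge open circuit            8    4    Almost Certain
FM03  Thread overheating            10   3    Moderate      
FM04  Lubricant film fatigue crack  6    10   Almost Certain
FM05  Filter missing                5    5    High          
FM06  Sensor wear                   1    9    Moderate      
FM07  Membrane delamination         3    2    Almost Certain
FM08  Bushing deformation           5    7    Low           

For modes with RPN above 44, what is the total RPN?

RPN = Severity × Occurrence × Detection:
  FM01: 9 × 4 × 9 = 324
  FM02: 8 × 4 × 1 = 32
  FM03: 10 × 3 × 6 = 180
  FM04: 6 × 10 × 1 = 60
  FM05: 5 × 5 × 4 = 100
  FM06: 1 × 9 × 6 = 54
  FM07: 3 × 2 × 1 = 6
  FM08: 5 × 7 × 8 = 280
RPN > 44: FM01 (324), FM03 (180), FM04 (60), FM05 (100), FM06 (54), FM08 (280).
Sum: 324 + 180 + 60 + 100 + 54 + 280 = 998.

998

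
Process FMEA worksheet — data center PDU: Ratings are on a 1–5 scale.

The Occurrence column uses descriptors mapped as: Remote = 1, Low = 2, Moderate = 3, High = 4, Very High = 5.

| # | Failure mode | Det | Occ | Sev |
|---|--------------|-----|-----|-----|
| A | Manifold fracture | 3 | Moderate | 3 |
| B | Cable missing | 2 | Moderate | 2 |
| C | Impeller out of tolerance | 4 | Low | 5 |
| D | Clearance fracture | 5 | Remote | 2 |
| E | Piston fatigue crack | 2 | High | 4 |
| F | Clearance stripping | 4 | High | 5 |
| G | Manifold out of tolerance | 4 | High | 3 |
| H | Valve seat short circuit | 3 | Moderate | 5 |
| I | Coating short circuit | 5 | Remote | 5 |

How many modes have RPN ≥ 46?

RPN = Severity × Occurrence × Detection:
  A: 3 × 3 × 3 = 27
  B: 2 × 3 × 2 = 12
  C: 5 × 2 × 4 = 40
  D: 2 × 1 × 5 = 10
  E: 4 × 4 × 2 = 32
  F: 5 × 4 × 4 = 80
  G: 3 × 4 × 4 = 48
  H: 5 × 3 × 3 = 45
  I: 5 × 1 × 5 = 25
Modes with RPN ≥ 46: F (80), G (48) → 2.

2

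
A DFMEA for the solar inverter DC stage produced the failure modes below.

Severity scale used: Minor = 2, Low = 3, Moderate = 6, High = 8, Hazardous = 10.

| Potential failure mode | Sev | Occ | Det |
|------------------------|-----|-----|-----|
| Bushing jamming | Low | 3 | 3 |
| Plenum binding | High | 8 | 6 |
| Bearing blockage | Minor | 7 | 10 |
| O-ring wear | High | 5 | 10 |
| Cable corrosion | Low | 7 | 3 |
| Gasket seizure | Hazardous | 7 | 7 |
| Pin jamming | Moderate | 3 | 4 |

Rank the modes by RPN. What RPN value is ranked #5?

72

RPN = Severity × Occurrence × Detection:
  Bushing jamming: 3 × 3 × 3 = 27
  Plenum binding: 8 × 8 × 6 = 384
  Bearing blockage: 2 × 7 × 10 = 140
  O-ring wear: 8 × 5 × 10 = 400
  Cable corrosion: 3 × 7 × 3 = 63
  Gasket seizure: 10 × 7 × 7 = 490
  Pin jamming: 6 × 3 × 4 = 72
Sorted descending: 490, 400, 384, 140, 72, 63, 27.
The fifth-highest RPN is 72 (Pin jamming).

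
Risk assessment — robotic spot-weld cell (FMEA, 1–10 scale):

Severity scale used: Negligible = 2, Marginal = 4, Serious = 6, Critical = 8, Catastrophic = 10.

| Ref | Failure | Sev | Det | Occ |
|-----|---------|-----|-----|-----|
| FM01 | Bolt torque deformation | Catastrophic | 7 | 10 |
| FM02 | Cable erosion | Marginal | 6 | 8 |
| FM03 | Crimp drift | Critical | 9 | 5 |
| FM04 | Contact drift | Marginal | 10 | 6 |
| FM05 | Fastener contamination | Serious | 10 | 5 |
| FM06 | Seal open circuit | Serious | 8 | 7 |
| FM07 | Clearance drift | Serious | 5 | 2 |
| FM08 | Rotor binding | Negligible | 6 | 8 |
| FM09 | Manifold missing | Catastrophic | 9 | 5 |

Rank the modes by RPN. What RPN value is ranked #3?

RPN = Severity × Occurrence × Detection:
  FM01: 10 × 10 × 7 = 700
  FM02: 4 × 8 × 6 = 192
  FM03: 8 × 5 × 9 = 360
  FM04: 4 × 6 × 10 = 240
  FM05: 6 × 5 × 10 = 300
  FM06: 6 × 7 × 8 = 336
  FM07: 6 × 2 × 5 = 60
  FM08: 2 × 8 × 6 = 96
  FM09: 10 × 5 × 9 = 450
Sorted descending: 700, 450, 360, 336, 300, 240, 192, 96, 60.
The third-highest RPN is 360 (FM03).

360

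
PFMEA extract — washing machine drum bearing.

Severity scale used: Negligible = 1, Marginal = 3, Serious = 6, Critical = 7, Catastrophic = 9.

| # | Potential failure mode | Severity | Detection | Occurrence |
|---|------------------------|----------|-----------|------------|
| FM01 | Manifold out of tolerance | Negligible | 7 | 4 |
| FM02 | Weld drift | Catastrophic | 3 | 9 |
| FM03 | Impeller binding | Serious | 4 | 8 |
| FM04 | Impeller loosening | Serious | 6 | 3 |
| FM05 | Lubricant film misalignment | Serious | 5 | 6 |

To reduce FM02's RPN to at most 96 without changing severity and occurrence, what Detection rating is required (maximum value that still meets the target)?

1

FM02: S=9, O=9, D=3 → current RPN = 243.
Fixed product = 81. Need 81 × D ≤ 96, so D ≤ 96/81 = 1.19.
Maximum integer Detection rating = 1 (gives RPN 81; D=2 would give 162 > 96).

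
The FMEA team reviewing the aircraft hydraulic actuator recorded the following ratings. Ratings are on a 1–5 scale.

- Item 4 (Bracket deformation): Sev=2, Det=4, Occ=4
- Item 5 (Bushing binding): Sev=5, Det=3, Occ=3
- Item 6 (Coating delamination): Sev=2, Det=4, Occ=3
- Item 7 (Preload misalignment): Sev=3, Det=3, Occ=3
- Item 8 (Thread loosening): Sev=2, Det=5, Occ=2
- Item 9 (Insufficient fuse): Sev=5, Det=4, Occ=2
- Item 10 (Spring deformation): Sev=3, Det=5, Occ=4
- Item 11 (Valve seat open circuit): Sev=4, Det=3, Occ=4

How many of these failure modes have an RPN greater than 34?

RPN = Severity × Occurrence × Detection:
  Item 4: 2 × 4 × 4 = 32
  Item 5: 5 × 3 × 3 = 45
  Item 6: 2 × 3 × 4 = 24
  Item 7: 3 × 3 × 3 = 27
  Item 8: 2 × 2 × 5 = 20
  Item 9: 5 × 2 × 4 = 40
  Item 10: 3 × 4 × 5 = 60
  Item 11: 4 × 4 × 3 = 48
Modes with RPN > 34: Item 5 (45), Item 9 (40), Item 10 (60), Item 11 (48) → 4.

4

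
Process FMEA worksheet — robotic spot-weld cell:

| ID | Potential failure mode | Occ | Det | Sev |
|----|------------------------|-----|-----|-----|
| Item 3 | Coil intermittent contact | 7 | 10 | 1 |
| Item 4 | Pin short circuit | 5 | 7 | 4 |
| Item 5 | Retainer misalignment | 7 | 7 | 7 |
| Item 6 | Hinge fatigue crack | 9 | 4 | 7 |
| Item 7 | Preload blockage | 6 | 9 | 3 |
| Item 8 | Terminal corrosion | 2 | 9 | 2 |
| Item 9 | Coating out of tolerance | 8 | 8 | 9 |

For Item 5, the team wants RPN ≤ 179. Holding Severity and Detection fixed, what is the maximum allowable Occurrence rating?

3

Item 5: S=7, O=7, D=7 → current RPN = 343.
Fixed product = 49. Need 49 × O ≤ 179, so O ≤ 179/49 = 3.65.
Maximum integer Occurrence rating = 3 (gives RPN 147; O=4 would give 196 > 179).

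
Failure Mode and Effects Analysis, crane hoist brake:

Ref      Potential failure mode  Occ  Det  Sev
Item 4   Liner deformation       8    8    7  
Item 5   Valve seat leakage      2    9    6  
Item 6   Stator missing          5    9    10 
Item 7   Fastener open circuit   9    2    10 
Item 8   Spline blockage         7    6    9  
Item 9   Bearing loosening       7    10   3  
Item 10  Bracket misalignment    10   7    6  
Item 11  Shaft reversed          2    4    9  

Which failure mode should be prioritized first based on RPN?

Item 6

RPN = Severity × Occurrence × Detection:
  Item 4: 7 × 8 × 8 = 448
  Item 5: 6 × 2 × 9 = 108
  Item 6: 10 × 5 × 9 = 450
  Item 7: 10 × 9 × 2 = 180
  Item 8: 9 × 7 × 6 = 378
  Item 9: 3 × 7 × 10 = 210
  Item 10: 6 × 10 × 7 = 420
  Item 11: 9 × 2 × 4 = 72
Highest RPN is 450 → Item 6.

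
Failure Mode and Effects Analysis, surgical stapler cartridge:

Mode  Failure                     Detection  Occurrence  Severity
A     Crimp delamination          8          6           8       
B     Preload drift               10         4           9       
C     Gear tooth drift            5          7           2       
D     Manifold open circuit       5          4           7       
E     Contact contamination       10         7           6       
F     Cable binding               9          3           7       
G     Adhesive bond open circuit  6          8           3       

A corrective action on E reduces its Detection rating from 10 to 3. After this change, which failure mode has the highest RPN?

A

RPN = Severity × Occurrence × Detection:
  A: 8 × 6 × 8 = 384
  B: 9 × 4 × 10 = 360
  C: 2 × 7 × 5 = 70
  D: 7 × 4 × 5 = 140
  E: 6 × 7 × 10 = 420
  F: 7 × 3 × 9 = 189
  G: 3 × 8 × 6 = 144
After action: E → 6 × 7 × 3 = 126.
Revised RPNs: A=384, B=360, F=189, G=144, D=140, E=126, C=70.
Highest is now A (384).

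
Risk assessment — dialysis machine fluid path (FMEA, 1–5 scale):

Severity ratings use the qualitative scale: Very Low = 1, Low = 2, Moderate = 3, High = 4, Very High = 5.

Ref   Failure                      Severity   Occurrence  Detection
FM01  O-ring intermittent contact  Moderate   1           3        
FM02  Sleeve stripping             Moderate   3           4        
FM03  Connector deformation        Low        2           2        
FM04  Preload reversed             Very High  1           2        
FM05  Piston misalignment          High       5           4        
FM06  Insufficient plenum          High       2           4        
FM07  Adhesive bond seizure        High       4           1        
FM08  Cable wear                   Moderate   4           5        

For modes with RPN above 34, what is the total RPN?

176

RPN = Severity × Occurrence × Detection:
  FM01: 3 × 1 × 3 = 9
  FM02: 3 × 3 × 4 = 36
  FM03: 2 × 2 × 2 = 8
  FM04: 5 × 1 × 2 = 10
  FM05: 4 × 5 × 4 = 80
  FM06: 4 × 2 × 4 = 32
  FM07: 4 × 4 × 1 = 16
  FM08: 3 × 4 × 5 = 60
RPN > 34: FM02 (36), FM05 (80), FM08 (60).
Sum: 36 + 80 + 60 = 176.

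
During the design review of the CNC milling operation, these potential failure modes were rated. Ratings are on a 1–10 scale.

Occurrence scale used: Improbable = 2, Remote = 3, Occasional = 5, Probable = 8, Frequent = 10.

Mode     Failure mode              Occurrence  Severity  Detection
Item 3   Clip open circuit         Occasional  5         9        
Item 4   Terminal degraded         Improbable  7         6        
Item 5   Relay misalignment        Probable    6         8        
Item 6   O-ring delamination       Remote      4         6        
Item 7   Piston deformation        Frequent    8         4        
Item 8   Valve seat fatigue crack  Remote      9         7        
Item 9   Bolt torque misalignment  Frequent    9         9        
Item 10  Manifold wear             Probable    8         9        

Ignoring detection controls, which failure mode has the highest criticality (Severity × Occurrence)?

Item 9

Criticality = Severity × Occurrence:
  Item 3: 5 × 5 = 25
  Item 4: 7 × 2 = 14
  Item 5: 6 × 8 = 48
  Item 6: 4 × 3 = 12
  Item 7: 8 × 10 = 80
  Item 8: 9 × 3 = 27
  Item 9: 9 × 10 = 90
  Item 10: 8 × 8 = 64
Highest criticality is 90 → Item 9.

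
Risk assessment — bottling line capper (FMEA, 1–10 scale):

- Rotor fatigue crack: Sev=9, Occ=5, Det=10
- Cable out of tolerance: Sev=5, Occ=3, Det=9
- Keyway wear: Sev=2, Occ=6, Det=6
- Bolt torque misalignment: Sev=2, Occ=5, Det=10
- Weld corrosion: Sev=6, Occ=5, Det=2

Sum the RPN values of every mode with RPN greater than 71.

757

RPN = Severity × Occurrence × Detection:
  Rotor fatigue crack: 9 × 5 × 10 = 450
  Cable out of tolerance: 5 × 3 × 9 = 135
  Keyway wear: 2 × 6 × 6 = 72
  Bolt torque misalignment: 2 × 5 × 10 = 100
  Weld corrosion: 6 × 5 × 2 = 60
RPN > 71: Rotor fatigue crack (450), Cable out of tolerance (135), Keyway wear (72), Bolt torque misalignment (100).
Sum: 450 + 135 + 72 + 100 = 757.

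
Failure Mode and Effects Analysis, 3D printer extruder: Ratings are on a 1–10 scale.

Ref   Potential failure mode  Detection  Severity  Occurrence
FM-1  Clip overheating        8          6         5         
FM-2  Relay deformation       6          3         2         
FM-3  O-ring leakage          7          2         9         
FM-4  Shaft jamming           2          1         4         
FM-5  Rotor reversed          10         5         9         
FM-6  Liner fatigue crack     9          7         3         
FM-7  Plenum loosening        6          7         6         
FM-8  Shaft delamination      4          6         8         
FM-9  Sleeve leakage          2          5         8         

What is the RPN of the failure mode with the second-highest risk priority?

252

RPN = Severity × Occurrence × Detection:
  FM-1: 6 × 5 × 8 = 240
  FM-2: 3 × 2 × 6 = 36
  FM-3: 2 × 9 × 7 = 126
  FM-4: 1 × 4 × 2 = 8
  FM-5: 5 × 9 × 10 = 450
  FM-6: 7 × 3 × 9 = 189
  FM-7: 7 × 6 × 6 = 252
  FM-8: 6 × 8 × 4 = 192
  FM-9: 5 × 8 × 2 = 80
Sorted descending: 450, 252, 240, 192, 189, 126, 80, 36, 8.
The second-highest RPN is 252 (FM-7).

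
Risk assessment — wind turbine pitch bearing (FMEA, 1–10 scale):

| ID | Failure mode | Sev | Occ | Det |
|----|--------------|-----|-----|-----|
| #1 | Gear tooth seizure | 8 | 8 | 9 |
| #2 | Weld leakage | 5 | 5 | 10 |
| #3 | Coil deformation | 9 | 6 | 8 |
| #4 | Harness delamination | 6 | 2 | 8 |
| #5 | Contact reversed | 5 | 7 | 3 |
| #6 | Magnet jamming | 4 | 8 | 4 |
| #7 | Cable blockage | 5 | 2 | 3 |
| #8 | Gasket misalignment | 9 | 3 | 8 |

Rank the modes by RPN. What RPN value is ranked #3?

250

RPN = Severity × Occurrence × Detection:
  #1: 8 × 8 × 9 = 576
  #2: 5 × 5 × 10 = 250
  #3: 9 × 6 × 8 = 432
  #4: 6 × 2 × 8 = 96
  #5: 5 × 7 × 3 = 105
  #6: 4 × 8 × 4 = 128
  #7: 5 × 2 × 3 = 30
  #8: 9 × 3 × 8 = 216
Sorted descending: 576, 432, 250, 216, 128, 105, 96, 30.
The third-highest RPN is 250 (#2).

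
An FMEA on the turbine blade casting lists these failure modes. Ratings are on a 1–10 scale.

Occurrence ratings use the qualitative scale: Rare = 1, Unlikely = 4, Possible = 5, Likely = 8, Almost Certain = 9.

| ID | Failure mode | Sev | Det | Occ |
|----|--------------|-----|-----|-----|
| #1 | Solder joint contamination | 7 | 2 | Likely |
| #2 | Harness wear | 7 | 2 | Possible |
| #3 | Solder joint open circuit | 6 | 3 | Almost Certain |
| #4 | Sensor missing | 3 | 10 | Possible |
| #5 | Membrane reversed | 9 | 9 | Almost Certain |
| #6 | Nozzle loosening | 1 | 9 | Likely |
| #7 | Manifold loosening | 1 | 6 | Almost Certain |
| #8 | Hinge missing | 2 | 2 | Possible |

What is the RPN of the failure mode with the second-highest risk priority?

162

RPN = Severity × Occurrence × Detection:
  #1: 7 × 8 × 2 = 112
  #2: 7 × 5 × 2 = 70
  #3: 6 × 9 × 3 = 162
  #4: 3 × 5 × 10 = 150
  #5: 9 × 9 × 9 = 729
  #6: 1 × 8 × 9 = 72
  #7: 1 × 9 × 6 = 54
  #8: 2 × 5 × 2 = 20
Sorted descending: 729, 162, 150, 112, 72, 70, 54, 20.
The second-highest RPN is 162 (#3).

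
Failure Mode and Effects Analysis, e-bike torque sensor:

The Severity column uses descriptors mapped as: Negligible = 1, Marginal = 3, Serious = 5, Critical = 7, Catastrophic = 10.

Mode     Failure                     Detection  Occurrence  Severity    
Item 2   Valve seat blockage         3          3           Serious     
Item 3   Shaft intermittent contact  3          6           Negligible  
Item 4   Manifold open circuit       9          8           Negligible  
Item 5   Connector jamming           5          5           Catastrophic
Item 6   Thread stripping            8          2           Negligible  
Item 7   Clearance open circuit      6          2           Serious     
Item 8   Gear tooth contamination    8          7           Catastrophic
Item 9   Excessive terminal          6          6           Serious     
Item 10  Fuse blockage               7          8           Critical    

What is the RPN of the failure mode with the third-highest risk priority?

250

RPN = Severity × Occurrence × Detection:
  Item 2: 5 × 3 × 3 = 45
  Item 3: 1 × 6 × 3 = 18
  Item 4: 1 × 8 × 9 = 72
  Item 5: 10 × 5 × 5 = 250
  Item 6: 1 × 2 × 8 = 16
  Item 7: 5 × 2 × 6 = 60
  Item 8: 10 × 7 × 8 = 560
  Item 9: 5 × 6 × 6 = 180
  Item 10: 7 × 8 × 7 = 392
Sorted descending: 560, 392, 250, 180, 72, 60, 45, 18, 16.
The third-highest RPN is 250 (Item 5).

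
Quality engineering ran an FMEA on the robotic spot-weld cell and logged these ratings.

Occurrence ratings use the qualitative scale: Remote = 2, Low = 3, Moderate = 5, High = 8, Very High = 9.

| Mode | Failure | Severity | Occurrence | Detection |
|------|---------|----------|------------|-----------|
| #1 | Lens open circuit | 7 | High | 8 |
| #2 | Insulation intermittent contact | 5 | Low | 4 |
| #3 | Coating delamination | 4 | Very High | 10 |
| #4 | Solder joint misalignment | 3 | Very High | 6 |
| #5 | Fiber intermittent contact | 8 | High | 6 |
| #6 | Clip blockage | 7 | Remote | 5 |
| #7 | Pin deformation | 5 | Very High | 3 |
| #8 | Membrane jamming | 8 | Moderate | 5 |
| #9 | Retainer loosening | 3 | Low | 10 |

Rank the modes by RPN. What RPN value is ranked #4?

200

RPN = Severity × Occurrence × Detection:
  #1: 7 × 8 × 8 = 448
  #2: 5 × 3 × 4 = 60
  #3: 4 × 9 × 10 = 360
  #4: 3 × 9 × 6 = 162
  #5: 8 × 8 × 6 = 384
  #6: 7 × 2 × 5 = 70
  #7: 5 × 9 × 3 = 135
  #8: 8 × 5 × 5 = 200
  #9: 3 × 3 × 10 = 90
Sorted descending: 448, 384, 360, 200, 162, 135, 90, 70, 60.
The fourth-highest RPN is 200 (#8).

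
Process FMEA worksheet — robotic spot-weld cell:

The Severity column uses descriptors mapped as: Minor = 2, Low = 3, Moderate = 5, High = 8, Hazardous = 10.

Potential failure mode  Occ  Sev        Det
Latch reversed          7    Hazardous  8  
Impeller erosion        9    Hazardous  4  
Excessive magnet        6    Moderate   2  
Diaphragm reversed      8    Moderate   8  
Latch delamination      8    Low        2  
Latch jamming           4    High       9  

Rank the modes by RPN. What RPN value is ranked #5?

60

RPN = Severity × Occurrence × Detection:
  Latch reversed: 10 × 7 × 8 = 560
  Impeller erosion: 10 × 9 × 4 = 360
  Excessive magnet: 5 × 6 × 2 = 60
  Diaphragm reversed: 5 × 8 × 8 = 320
  Latch delamination: 3 × 8 × 2 = 48
  Latch jamming: 8 × 4 × 9 = 288
Sorted descending: 560, 360, 320, 288, 60, 48.
The fifth-highest RPN is 60 (Excessive magnet).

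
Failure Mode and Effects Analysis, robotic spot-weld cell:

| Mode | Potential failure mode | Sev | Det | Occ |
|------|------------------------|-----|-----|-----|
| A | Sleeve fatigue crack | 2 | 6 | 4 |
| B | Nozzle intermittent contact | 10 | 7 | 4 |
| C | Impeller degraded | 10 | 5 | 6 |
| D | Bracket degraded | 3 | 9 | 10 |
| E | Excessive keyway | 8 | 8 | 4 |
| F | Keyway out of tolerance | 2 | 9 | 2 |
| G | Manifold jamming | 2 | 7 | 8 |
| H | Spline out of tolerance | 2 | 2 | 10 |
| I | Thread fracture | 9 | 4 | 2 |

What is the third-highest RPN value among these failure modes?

RPN = Severity × Occurrence × Detection:
  A: 2 × 4 × 6 = 48
  B: 10 × 4 × 7 = 280
  C: 10 × 6 × 5 = 300
  D: 3 × 10 × 9 = 270
  E: 8 × 4 × 8 = 256
  F: 2 × 2 × 9 = 36
  G: 2 × 8 × 7 = 112
  H: 2 × 10 × 2 = 40
  I: 9 × 2 × 4 = 72
Sorted descending: 300, 280, 270, 256, 112, 72, 48, 40, 36.
The third-highest RPN is 270 (D).

270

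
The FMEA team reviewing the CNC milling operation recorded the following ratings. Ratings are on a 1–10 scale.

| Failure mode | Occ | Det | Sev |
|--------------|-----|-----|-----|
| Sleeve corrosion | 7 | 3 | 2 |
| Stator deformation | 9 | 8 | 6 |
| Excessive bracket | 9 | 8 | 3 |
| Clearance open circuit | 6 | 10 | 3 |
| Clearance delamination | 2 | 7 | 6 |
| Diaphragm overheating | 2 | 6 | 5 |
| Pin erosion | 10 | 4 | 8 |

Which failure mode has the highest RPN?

RPN = Severity × Occurrence × Detection:
  Sleeve corrosion: 2 × 7 × 3 = 42
  Stator deformation: 6 × 9 × 8 = 432
  Excessive bracket: 3 × 9 × 8 = 216
  Clearance open circuit: 3 × 6 × 10 = 180
  Clearance delamination: 6 × 2 × 7 = 84
  Diaphragm overheating: 5 × 2 × 6 = 60
  Pin erosion: 8 × 10 × 4 = 320
Highest RPN is 432 → Stator deformation.

Stator deformation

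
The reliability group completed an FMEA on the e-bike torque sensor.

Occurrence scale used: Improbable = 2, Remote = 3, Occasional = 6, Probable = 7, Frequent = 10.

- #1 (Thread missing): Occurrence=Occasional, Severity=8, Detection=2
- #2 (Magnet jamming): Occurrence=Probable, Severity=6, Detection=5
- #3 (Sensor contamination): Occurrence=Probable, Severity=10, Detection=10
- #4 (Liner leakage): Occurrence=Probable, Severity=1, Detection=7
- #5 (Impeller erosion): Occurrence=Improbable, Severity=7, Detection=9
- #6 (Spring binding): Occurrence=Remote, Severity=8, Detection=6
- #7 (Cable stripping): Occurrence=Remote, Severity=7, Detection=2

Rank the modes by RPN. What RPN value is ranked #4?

126

RPN = Severity × Occurrence × Detection:
  #1: 8 × 6 × 2 = 96
  #2: 6 × 7 × 5 = 210
  #3: 10 × 7 × 10 = 700
  #4: 1 × 7 × 7 = 49
  #5: 7 × 2 × 9 = 126
  #6: 8 × 3 × 6 = 144
  #7: 7 × 3 × 2 = 42
Sorted descending: 700, 210, 144, 126, 96, 49, 42.
The fourth-highest RPN is 126 (#5).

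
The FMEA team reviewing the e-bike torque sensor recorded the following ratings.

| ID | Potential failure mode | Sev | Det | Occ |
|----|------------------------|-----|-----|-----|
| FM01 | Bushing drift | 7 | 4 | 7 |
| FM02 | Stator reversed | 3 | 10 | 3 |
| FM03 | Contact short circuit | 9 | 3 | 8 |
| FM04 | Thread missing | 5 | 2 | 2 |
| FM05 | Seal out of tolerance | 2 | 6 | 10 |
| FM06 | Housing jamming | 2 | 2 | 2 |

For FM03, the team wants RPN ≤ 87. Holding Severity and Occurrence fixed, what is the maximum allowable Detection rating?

FM03: S=9, O=8, D=3 → current RPN = 216.
Fixed product = 72. Need 72 × D ≤ 87, so D ≤ 87/72 = 1.21.
Maximum integer Detection rating = 1 (gives RPN 72; D=2 would give 144 > 87).

1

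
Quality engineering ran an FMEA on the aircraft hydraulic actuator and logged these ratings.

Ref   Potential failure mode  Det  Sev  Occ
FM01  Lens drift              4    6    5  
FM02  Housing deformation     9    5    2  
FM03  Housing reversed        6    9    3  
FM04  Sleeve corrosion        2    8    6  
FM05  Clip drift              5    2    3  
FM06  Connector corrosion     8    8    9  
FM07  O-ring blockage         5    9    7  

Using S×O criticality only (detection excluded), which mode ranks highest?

Criticality = Severity × Occurrence:
  FM01: 6 × 5 = 30
  FM02: 5 × 2 = 10
  FM03: 9 × 3 = 27
  FM04: 8 × 6 = 48
  FM05: 2 × 3 = 6
  FM06: 8 × 9 = 72
  FM07: 9 × 7 = 63
Highest criticality is 72 → FM06.

FM06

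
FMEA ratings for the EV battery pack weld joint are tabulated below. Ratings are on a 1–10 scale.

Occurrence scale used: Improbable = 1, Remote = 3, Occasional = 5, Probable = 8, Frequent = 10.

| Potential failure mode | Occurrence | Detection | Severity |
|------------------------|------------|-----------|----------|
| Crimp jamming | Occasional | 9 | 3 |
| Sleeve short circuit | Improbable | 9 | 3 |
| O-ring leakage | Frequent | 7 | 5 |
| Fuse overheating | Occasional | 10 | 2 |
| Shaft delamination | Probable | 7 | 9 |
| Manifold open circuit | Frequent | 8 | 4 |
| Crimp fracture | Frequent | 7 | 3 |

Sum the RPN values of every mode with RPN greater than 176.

1384

RPN = Severity × Occurrence × Detection:
  Crimp jamming: 3 × 5 × 9 = 135
  Sleeve short circuit: 3 × 1 × 9 = 27
  O-ring leakage: 5 × 10 × 7 = 350
  Fuse overheating: 2 × 5 × 10 = 100
  Shaft delamination: 9 × 8 × 7 = 504
  Manifold open circuit: 4 × 10 × 8 = 320
  Crimp fracture: 3 × 10 × 7 = 210
RPN > 176: O-ring leakage (350), Shaft delamination (504), Manifold open circuit (320), Crimp fracture (210).
Sum: 350 + 504 + 320 + 210 = 1384.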